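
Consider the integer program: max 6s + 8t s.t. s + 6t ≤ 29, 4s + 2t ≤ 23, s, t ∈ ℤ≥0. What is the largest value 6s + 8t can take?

50

The continuous relaxation peaks at (3.64, 4.23) with value 55.64; rounding to a feasible lattice point costs some objective.
(s,t)=(3,4) is feasible, giving 50.
(s,t)=(4,3) is feasible, giving 48.
(s,t)=(2,4) is feasible, giving 44.
Maximum is 50 at (s,t)=(3,4).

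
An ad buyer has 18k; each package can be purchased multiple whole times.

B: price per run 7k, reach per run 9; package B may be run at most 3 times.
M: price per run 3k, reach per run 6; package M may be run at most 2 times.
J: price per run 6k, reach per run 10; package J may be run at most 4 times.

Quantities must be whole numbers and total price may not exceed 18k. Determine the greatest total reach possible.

Take 2×M and 2×J: price 18 ≤ 18, reach 2·6 + 2·10 = 32.
M has the best ratio (6/3) and is taken to its limit of 2; remaining capacity is filled optimally with the others.

32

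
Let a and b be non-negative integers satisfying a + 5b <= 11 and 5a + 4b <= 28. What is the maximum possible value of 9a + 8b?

45

The continuous relaxation peaks at (4.57, 1.29) with value 51.43; rounding to a feasible lattice point costs some objective.
(a,b)=(5,0): 1·5+5·0=5≤11, 5·5+4·0=25≤28, objective 45.
(a,b)=(4,1): 1·4+5·1=9≤11, 5·4+4·1=24≤28, objective 44.
(a,b)=(4,0): 1·4+5·0=4≤11, 5·4+4·0=20≤28, objective 36.
(a,b)=(3,1): 1·3+5·1=8≤11, 5·3+4·1=19≤28, objective 35.
No feasible integer point exceeds 45.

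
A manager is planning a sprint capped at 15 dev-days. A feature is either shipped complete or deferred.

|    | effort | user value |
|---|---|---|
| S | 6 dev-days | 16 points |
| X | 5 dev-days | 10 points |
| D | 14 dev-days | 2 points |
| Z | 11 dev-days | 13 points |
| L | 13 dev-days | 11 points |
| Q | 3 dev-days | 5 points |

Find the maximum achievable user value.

31

Allowing fractional choices, the relaxed optimum would be about 32.2, but features are indivisible.
S + X: effort 6 + 5 = 11 ≤ 15, user value 16 + 10 = 26.
S + Q: effort 6 + 3 = 9 ≤ 15, user value 16 + 5 = 21.
S + X + Q: effort 6 + 5 + 3 = 14 ≤ 15, user value 16 + 10 + 5 = 31.
Best is S, X, and Q with total user value 31.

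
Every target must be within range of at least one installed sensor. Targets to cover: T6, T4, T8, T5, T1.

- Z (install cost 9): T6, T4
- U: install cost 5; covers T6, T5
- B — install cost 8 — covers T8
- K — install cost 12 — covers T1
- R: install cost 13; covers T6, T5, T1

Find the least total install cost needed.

30

The greedy cost-per-new-target heuristic would pick U, B, Z, and K for 34, but a cheaper cover exists.
Choose Z, B, and R: together they cover T6, T4, T8, T5, T1 — every target.
Total install cost: 9 + 8 + 13 = 30.
No cover costs less than 30.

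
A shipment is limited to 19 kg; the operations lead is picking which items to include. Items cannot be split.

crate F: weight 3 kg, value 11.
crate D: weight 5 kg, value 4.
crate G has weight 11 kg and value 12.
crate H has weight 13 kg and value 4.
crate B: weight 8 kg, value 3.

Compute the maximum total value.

This is a 0-1 knapsack instance.
Take crate F, crate D, and crate G: weight 3 + 5 + 11 = 19 ≤ 19, value 11 + 4 + 12 = 27.
No other feasible combination does better.

27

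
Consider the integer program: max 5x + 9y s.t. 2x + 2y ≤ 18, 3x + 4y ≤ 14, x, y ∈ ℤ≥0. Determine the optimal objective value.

28

(x,y)=(2,2): 2·2+2·2=8≤18, 3·2+4·2=14≤14, objective 28.
(x,y)=(0,3): 2·0+2·3=6≤18, 3·0+4·3=12≤14, objective 27.
The best lattice point is (2,2), giving 28.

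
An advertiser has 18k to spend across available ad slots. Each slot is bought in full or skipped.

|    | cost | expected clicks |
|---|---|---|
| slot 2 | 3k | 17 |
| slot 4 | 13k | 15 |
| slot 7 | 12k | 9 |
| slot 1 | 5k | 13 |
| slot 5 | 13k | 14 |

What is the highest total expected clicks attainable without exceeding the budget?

32

This is a 0-1 knapsack instance.
Take slot 2 and slot 4: cost 3 + 13 = 16 ≤ 18, expected clicks 17 + 15 = 32.
No other feasible combination does better.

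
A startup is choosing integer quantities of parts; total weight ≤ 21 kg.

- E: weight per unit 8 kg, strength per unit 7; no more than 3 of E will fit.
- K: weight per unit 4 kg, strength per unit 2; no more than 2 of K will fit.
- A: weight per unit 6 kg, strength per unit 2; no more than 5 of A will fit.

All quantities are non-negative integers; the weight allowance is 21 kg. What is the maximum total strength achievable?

16

2×E: weight 16 ≤ 21, strength 2·7 = 14.
2×E and 1×K: weight 20 ≤ 21, strength 2·7 + 1·2 = 16.
Best is 16.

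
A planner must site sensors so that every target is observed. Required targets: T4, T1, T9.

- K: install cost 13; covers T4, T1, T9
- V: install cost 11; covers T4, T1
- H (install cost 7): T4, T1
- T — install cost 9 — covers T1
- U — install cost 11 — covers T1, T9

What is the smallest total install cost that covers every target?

13

The greedy cost-per-new-target heuristic would pick H and U for 18, but a cheaper cover exists.
K alone covers T4, T1, T9 — every target.
Total install cost: 13.
No cover costs less than 13.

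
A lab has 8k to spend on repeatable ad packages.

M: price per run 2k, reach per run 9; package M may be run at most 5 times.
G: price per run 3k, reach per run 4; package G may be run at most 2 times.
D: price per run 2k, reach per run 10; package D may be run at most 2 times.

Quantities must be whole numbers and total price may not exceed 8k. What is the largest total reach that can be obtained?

2×M and 2×D: price 8 ≤ 8, reach 2·9 + 2·10 = 38.
3×M and 1×D: price 8 ≤ 8, reach 3·9 + 1·10 = 37.
Best is 38.

38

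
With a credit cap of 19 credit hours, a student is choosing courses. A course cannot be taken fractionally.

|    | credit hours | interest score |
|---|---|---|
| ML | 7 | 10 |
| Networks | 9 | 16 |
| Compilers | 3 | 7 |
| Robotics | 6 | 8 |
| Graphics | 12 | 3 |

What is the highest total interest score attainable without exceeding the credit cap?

Treat it as a binary knapsack problem.
Take ML, Networks, and Compilers: credit hours 7 + 9 + 3 = 19 ≤ 19, interest score 10 + 16 + 7 = 33.
No other feasible combination does better.

33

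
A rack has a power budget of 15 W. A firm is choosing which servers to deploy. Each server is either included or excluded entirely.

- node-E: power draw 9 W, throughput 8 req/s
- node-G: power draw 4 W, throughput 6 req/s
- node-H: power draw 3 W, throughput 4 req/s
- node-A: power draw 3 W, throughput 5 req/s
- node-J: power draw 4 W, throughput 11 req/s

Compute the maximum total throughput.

node-G + node-H + node-A + node-J: power draw 4 + 3 + 3 + 4 = 14 ≤ 15, throughput 6 + 4 + 5 + 11 = 26.
node-G + node-H + node-J: power draw 4 + 3 + 4 = 11 ≤ 15, throughput 6 + 4 + 11 = 21.
node-G + node-A + node-J: power draw 4 + 3 + 4 = 11 ≤ 15, throughput 6 + 5 + 11 = 22.
Best is node-G, node-H, node-A, and node-J with total throughput 26.

26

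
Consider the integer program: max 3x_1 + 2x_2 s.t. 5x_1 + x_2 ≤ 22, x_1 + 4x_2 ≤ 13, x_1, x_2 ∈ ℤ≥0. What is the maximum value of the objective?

16

Relaxing integrality, the LP optimum is 16.37 at (x_1,x_2) = (3.95, 2.26), which is not an integer point.
(x_1,x_2)=(4,2): 5·4+1·2=22≤22, 1·4+4·2=12≤13, objective 16.
(x_1,x_2)=(4,1): 5·4+1·1=21≤22, 1·4+4·1=8≤13, objective 14.
(x_1,x_2)=(3,2): 5·3+1·2=17≤22, 1·3+4·2=11≤13, objective 13.
The best lattice point is (4,2), giving 16.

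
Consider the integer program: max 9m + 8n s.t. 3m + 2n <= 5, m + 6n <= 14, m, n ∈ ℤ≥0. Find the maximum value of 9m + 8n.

17

(m,n)=(1,1) is feasible, giving 17.
(m,n)=(0,2) is feasible, giving 16.
(m,n)=(1,0) is feasible, giving 9.
(m,n)=(0,1) is feasible, giving 8.
Maximum is 17 at (m,n)=(1,1).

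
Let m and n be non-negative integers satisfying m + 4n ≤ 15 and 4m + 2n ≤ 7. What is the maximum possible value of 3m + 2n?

6

(m,n)=(0,3) is feasible, giving 6.
(m,n)=(0,2) is feasible, giving 4.
Maximum is 6 at (m,n)=(0,3).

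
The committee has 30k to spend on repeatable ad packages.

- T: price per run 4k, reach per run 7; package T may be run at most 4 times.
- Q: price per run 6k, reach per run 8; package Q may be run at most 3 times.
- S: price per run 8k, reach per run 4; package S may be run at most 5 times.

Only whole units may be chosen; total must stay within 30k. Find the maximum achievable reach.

45

T has the best ratio (7/4); taking only T gives at most 4×7 = 28 (stopped by the supply cap of 4).
Mixing does better — 3×T and 3×Q: price 30 ≤ 30, reach 3·7 + 3·8 = 45.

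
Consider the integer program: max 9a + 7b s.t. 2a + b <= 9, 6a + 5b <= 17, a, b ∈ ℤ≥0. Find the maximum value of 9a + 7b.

(a,b)=(2,1) is feasible, giving 25.
(a,b)=(1,2) is feasible, giving 23.
Maximum is 25 at (a,b)=(2,1).

25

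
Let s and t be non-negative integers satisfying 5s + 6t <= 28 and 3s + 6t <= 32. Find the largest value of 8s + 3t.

40

The continuous relaxation peaks at (5.6, 0) with value 44.80; rounding to a feasible lattice point costs some objective.
(s,t)=(5,0): 5·5+6·0=25≤28, 3·5+6·0=15≤32, objective 40.
(s,t)=(4,1): 5·4+6·1=26≤28, 3·4+6·1=18≤32, objective 35.
(s,t)=(4,0): 5·4+6·0=20≤28, 3·4+6·0=12≤32, objective 32.
No feasible integer point exceeds 40.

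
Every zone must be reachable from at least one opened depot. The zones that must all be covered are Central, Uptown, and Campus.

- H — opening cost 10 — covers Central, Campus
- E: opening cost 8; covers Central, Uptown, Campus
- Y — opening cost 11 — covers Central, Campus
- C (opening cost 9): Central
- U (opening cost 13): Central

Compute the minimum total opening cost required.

8

This is a weighted set-cover instance.
E alone covers Central, Uptown, Campus — every zone.
Total opening cost: 8.
No cover costs less than 8.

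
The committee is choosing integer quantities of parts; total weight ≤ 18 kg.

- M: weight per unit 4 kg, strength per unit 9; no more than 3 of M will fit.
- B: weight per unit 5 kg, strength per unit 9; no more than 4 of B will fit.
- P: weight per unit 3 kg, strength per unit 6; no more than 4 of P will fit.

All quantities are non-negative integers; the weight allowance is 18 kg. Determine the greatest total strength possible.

3×M and 2×P: weight 18 ≤ 18, strength 3·9 + 2·6 = 39.
1×M, 1×B, and 3×P: weight 18 ≤ 18, strength 1·9 + 1·9 + 3·6 = 36.
Best is 39.

39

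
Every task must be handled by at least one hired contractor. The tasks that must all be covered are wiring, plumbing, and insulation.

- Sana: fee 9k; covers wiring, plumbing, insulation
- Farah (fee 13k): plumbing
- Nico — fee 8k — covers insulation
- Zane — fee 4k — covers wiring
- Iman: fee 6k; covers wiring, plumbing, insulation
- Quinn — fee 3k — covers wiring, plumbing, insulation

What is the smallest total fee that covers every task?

This is a weighted set-cover instance.
Quinn alone covers wiring, plumbing, insulation — every task.
Total fee: 3.
No cover costs less than 3.

3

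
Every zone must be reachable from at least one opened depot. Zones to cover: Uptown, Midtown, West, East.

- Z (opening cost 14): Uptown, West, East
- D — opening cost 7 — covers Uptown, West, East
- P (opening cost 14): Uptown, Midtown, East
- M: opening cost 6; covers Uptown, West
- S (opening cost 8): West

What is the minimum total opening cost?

20

The greedy cost-per-new-zone heuristic would pick D and P for 21, but a cheaper cover exists.
Choose P and M: together they cover Uptown, Midtown, West, East — every zone.
Total opening cost: 14 + 6 = 20.
No cover costs less than 20.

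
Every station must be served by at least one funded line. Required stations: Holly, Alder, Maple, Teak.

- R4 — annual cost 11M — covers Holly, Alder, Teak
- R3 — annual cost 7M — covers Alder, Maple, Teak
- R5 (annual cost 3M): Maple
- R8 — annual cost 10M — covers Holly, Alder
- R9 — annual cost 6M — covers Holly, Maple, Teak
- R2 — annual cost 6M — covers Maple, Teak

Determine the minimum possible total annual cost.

13

This is an integer covering problem.
Choose R3 and R9: together they cover Holly, Alder, Maple, Teak — every station.
Total annual cost: 7 + 6 = 13.
No cover costs less than 13.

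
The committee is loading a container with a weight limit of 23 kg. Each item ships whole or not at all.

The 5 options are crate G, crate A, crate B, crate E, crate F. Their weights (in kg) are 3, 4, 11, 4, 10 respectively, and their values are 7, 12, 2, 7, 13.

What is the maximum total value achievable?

39

Take crate G, crate A, crate E, and crate F: weight 3 + 4 + 4 + 10 = 21 ≤ 23, value 7 + 12 + 7 + 13 = 39.
No other feasible combination does better.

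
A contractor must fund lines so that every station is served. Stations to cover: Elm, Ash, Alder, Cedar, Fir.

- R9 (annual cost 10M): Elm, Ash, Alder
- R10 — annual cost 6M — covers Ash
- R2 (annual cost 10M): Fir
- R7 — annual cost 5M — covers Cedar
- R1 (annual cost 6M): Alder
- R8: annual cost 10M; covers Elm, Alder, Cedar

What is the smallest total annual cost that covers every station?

Choose R9, R2, and R7: together they cover Elm, Ash, Alder, Cedar, Fir — every station.
Total annual cost: 10 + 10 + 5 = 25.
No cover costs less than 25.

25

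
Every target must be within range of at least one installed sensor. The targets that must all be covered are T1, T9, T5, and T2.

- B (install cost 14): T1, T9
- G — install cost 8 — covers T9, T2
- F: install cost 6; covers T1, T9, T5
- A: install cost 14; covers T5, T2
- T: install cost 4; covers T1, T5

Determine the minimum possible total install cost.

12

This is an integer covering problem.
The greedy cost-per-new-target heuristic would pick F and G for 14, but a cheaper cover exists.
Choose G and T: together they cover T1, T9, T5, T2 — every target.
Total install cost: 8 + 4 = 12.
No cover costs less than 12.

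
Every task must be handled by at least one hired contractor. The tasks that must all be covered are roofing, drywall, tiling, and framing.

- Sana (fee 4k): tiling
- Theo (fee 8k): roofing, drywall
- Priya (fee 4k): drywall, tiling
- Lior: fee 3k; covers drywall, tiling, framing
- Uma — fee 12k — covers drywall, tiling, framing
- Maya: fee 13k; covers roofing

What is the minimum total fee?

11

Choose Theo and Lior: together they cover roofing, drywall, tiling, framing — every task.
Total fee: 8 + 3 = 11.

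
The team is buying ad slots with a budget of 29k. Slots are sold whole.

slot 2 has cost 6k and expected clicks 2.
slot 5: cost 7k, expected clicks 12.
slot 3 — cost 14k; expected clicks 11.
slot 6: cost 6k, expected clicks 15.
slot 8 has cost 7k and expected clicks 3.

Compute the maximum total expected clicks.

Allowing fractional choices, the relaxed optimum would be about 38.9, but ad slots are indivisible.
slot 5 + slot 3 + slot 6: cost 7 + 14 + 6 = 27 ≤ 29, expected clicks 12 + 11 + 15 = 38.
slot 2 + slot 5 + slot 6 + slot 8: cost 6 + 7 + 6 + 7 = 26 ≤ 29, expected clicks 2 + 12 + 15 + 3 = 32.
Best is slot 5, slot 3, and slot 6 with total expected clicks 38.

38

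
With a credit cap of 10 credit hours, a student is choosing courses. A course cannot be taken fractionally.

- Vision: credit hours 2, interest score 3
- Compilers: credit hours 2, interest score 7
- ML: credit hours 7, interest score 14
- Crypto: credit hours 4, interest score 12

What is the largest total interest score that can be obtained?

22

Vision + Compilers + Crypto: credit hours 2 + 2 + 4 = 8 ≤ 10, interest score 3 + 7 + 12 = 22.
Compilers + ML: credit hours 2 + 7 = 9 ≤ 10, interest score 7 + 14 = 21.
Compilers + Crypto: credit hours 2 + 4 = 6 ≤ 10, interest score 7 + 12 = 19.
Best is Vision, Compilers, and Crypto with total interest score 22.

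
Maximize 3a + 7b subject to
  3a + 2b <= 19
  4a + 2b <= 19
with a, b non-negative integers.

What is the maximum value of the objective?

63

The continuous relaxation peaks at (0, 9.5) with value 66.50; rounding to a feasible lattice point costs some objective.
(a,b)=(0,9): 3·0+2·9=18≤19, 4·0+2·9=18≤19, objective 63.
(a,b)=(0,8): 3·0+2·8=16≤19, 4·0+2·8=16≤19, objective 56.
The best lattice point is (0,9), giving 63.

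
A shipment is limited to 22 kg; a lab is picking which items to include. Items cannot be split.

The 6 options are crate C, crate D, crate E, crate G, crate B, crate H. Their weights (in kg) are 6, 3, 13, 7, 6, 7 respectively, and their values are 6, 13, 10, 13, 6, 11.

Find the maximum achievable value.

38

This is an integer program with binary decision variables.
Allowing fractional choices, the relaxed optimum would be about 42.0, but items are indivisible.
crate C + crate D + crate G + crate B: weight 6 + 3 + 7 + 6 = 22 ≤ 22, value 6 + 13 + 13 + 6 = 38.
crate D + crate G + crate H: weight 3 + 7 + 7 = 17 ≤ 22, value 13 + 13 + 11 = 37.
Best is crate C, crate D, crate G, and crate B with total value 38.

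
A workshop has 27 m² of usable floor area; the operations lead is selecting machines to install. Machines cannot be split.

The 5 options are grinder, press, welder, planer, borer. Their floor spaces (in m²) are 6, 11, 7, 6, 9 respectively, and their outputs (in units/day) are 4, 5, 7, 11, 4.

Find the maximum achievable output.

Allowing fractional choices, the relaxed optimum would be about 25.6, but machines are indivisible.
grinder + welder + planer: floor space 6 + 7 + 6 = 19 ≤ 27, output 4 + 7 + 11 = 22.
press + welder + planer: floor space 11 + 7 + 6 = 24 ≤ 27, output 5 + 7 + 11 = 23.
Best is press, welder, and planer with total output 23.

23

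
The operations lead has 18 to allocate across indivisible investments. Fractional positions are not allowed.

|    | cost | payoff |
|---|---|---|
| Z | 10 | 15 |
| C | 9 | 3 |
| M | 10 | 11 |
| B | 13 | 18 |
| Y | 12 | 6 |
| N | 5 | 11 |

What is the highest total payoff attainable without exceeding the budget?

29

Take B and N: cost 13 + 5 = 18 ≤ 18, payoff 18 + 11 = 29.
No other feasible combination does better.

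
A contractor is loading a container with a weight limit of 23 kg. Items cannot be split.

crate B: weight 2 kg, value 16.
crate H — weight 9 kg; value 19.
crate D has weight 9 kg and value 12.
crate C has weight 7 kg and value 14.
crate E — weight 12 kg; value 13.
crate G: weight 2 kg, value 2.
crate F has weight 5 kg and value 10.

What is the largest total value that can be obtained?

Take crate B, crate H, crate C, and crate F: weight 2 + 9 + 7 + 5 = 23 ≤ 23, value 16 + 19 + 14 + 10 = 59.
No other feasible combination does better.

59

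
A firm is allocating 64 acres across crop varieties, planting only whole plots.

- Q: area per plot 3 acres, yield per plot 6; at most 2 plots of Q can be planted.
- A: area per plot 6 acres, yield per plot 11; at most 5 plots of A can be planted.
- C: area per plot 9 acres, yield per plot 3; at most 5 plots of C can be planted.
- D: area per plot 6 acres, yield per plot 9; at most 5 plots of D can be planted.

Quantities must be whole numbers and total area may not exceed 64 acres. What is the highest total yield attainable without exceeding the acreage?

This is a bounded integer knapsack.
Take 1×Q, 5×A, and 5×D: area 63 ≤ 64, yield 1·6 + 5·11 + 5·9 = 106.
No other integer combination yields more.

106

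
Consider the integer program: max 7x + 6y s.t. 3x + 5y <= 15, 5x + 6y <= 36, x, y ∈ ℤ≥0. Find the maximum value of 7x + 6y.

35

(x,y)=(5,0): 3·5+5·0=15≤15, 5·5+6·0=25≤36, objective 35.
(x,y)=(4,0): 3·4+5·0=12≤15, 5·4+6·0=20≤36, objective 28.
Maximum is 35 at (x,y)=(5,0).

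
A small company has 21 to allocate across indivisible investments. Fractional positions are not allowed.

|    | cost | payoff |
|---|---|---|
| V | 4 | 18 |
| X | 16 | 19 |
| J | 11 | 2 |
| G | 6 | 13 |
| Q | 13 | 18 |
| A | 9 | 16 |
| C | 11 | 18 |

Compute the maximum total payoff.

Allowing fractional choices, the relaxed optimum would be about 50.3, but investments are indivisible.
V + X: cost 4 + 16 = 20 ≤ 21, payoff 18 + 19 = 37.
V + G + C: cost 4 + 6 + 11 = 21 ≤ 21, payoff 18 + 13 + 18 = 49.
V + G + A: cost 4 + 6 + 9 = 19 ≤ 21, payoff 18 + 13 + 16 = 47.
Best is V, G, and C with total payoff 49.

49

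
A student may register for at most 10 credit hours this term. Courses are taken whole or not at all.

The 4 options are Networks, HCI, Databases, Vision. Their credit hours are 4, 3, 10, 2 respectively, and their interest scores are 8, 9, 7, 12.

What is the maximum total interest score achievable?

HCI + Vision: credit hours 3 + 2 = 5 ≤ 10, interest score 9 + 12 = 21.
Networks + HCI + Vision: credit hours 4 + 3 + 2 = 9 ≤ 10, interest score 8 + 9 + 12 = 29.
Best is Networks, HCI, and Vision with total interest score 29.

29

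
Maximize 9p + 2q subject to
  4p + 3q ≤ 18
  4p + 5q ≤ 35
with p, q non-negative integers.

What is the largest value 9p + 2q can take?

Relaxing integrality, the LP optimum is 40.50 at (p,q) = (4.5, 0), which is not an integer point.
(p,q)=(4,0): 4·4+3·0=16≤18, 4·4+5·0=16≤35, objective 36.
(p,q)=(3,1): 4·3+3·1=15≤18, 4·3+5·1=17≤35, objective 29.
(p,q)=(3,0): 4·3+3·0=12≤18, 4·3+5·0=12≤35, objective 27.
No feasible integer point exceeds 36.

36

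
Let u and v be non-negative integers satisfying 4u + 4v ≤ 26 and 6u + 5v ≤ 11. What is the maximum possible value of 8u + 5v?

13

Relaxing integrality, the LP optimum is 14.67 at (u,v) = (1.83, 0), which is not an integer point.
(u,v)=(1,1): 4·1+4·1=8≤26, 6·1+5·1=11≤11, objective 13.
(u,v)=(0,2): 4·0+4·2=8≤26, 6·0+5·2=10≤11, objective 10.
(u,v)=(1,0): 4·1+4·0=4≤26, 6·1+5·0=6≤11, objective 8.
(u,v)=(0,1): 4·0+4·1=4≤26, 6·0+5·1=5≤11, objective 5.
No feasible integer point exceeds 13.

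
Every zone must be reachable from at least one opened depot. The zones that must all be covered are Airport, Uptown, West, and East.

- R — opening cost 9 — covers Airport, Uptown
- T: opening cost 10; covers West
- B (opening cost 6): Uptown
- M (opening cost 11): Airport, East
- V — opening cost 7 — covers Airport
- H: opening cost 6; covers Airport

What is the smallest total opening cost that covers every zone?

27

This is a weighted set-cover instance.
The greedy cost-per-new-zone heuristic would pick R, T, and M for 30, but a cheaper cover exists.
Choose T, B, and M: together they cover Airport, Uptown, West, East — every zone.
Total opening cost: 10 + 6 + 11 = 27.
No cover costs less than 27.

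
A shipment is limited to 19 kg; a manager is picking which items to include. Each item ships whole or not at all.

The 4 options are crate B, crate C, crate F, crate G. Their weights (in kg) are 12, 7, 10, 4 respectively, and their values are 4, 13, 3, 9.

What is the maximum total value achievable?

crate C + crate G: weight 7 + 4 = 11 ≤ 19, value 13 + 9 = 22.
crate B + crate C: weight 12 + 7 = 19 ≤ 19, value 4 + 13 = 17.
Best is crate C and crate G with total value 22.

22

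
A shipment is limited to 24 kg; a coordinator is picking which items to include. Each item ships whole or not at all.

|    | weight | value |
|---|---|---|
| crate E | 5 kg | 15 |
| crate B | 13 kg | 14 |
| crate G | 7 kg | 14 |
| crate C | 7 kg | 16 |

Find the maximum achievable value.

crate E + crate C: weight 5 + 7 = 12 ≤ 24, value 15 + 16 = 31.
crate E + crate G + crate C: weight 5 + 7 + 7 = 19 ≤ 24, value 15 + 14 + 16 = 45.
crate G + crate C: weight 7 + 7 = 14 ≤ 24, value 14 + 16 = 30.
Best is crate E, crate G, and crate C with total value 45.

45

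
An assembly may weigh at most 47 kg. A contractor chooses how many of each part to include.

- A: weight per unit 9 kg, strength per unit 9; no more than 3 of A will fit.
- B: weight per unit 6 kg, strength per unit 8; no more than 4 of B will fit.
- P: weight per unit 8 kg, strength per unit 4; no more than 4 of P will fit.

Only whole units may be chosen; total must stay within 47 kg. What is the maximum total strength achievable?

This is a bounded integer knapsack.
Take 3×A and 3×B: weight 45 ≤ 47, strength 3·9 + 3·8 = 51.
No other integer combination yields more.

51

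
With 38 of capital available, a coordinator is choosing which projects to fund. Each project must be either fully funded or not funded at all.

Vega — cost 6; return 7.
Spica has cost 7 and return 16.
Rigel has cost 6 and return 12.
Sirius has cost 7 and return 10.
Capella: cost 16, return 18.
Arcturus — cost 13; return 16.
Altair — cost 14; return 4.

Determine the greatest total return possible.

56

Take Spica, Rigel, Sirius, and Capella: cost 7 + 6 + 7 + 16 = 36 ≤ 38, return 16 + 12 + 10 + 18 = 56.
No other feasible combination does better.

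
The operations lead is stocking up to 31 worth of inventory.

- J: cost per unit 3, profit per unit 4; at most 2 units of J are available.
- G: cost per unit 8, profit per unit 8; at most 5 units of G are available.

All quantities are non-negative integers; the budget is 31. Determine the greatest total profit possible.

32

This is a bounded integer knapsack.
J has the best ratio (4/3); taking only J gives at most 2×4 = 8 (stopped by the supply cap of 2).
Mixing does better — 2×J and 3×G: cost 30 ≤ 31, profit 2·4 + 3·8 = 32.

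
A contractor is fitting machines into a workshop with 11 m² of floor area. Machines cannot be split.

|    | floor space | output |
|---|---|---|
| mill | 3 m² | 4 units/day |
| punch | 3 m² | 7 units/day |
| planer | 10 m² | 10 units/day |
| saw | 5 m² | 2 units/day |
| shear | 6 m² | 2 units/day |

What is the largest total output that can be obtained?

13

mill + punch + saw: floor space 3 + 3 + 5 = 11 ≤ 11, output 4 + 7 + 2 = 13.
planer: floor space 10 ≤ 11, output 10.
mill + punch: floor space 3 + 3 = 6 ≤ 11, output 4 + 7 = 11.
Best is mill, punch, and saw with total output 13.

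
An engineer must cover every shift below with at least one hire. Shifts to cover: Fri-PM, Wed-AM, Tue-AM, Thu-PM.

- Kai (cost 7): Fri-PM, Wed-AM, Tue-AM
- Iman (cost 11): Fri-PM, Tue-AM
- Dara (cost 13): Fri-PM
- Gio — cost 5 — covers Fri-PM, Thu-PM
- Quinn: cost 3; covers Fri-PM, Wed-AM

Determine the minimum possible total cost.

12

Choose Kai and Gio: together they cover Fri-PM, Wed-AM, Tue-AM, Thu-PM — every shift.
Total cost: 7 + 5 = 12.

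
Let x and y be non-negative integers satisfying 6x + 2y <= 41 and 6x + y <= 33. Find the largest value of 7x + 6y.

The continuous relaxation peaks at (0, 20.5) with value 123.00; rounding to a feasible lattice point costs some objective.
(x,y)=(0,20): 6·0+2·20=40≤41, 6·0+1·20=20≤33, objective 120.
(x,y)=(0,19): 6·0+2·19=38≤41, 6·0+1·19=19≤33, objective 114.
The best lattice point is (0,20), giving 120.

120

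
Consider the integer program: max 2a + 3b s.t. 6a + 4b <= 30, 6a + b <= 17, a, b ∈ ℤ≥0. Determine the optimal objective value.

The continuous relaxation peaks at (0, 7.5) with value 22.50; rounding to a feasible lattice point costs some objective.
(a,b)=(0,7): 6·0+4·7=28≤30, 6·0+1·7=7≤17, objective 21.
(a,b)=(1,6): 6·1+4·6=30≤30, 6·1+1·6=12≤17, objective 20.
Maximum is 21 at (a,b)=(0,7).

21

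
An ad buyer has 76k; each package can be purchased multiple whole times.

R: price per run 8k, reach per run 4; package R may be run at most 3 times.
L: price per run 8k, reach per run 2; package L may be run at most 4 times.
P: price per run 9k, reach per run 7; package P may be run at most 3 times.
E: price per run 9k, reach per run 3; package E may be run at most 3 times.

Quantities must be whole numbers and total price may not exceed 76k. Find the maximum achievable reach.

This is a bounded integer knapsack.
Take 3×R, 2×L, 3×P, and 1×E: price 76 ≤ 76, reach 3·4 + 2·2 + 3·7 + 1·3 = 40.
P has the best ratio (7/9) and is taken to its limit of 3; remaining capacity is filled optimally with the others.

40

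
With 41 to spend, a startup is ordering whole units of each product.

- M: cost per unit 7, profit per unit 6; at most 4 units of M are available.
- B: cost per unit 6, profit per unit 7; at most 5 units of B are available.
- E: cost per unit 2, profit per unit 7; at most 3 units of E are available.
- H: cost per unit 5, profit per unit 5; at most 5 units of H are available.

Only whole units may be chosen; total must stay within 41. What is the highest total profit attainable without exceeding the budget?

E has the best ratio (7/2); taking only E gives at most 3×7 = 21 (stopped by the supply cap of 3).
Mixing does better — 5×B, 3×E, and 1×H: cost 41 ≤ 41, profit 5·7 + 3·7 + 1·5 = 61.

61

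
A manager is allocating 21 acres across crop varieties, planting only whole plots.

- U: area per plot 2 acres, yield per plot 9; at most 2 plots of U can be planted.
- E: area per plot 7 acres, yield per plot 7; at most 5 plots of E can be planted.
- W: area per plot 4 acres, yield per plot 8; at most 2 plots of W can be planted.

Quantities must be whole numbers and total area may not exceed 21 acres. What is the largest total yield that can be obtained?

41

This is a bounded integer knapsack.
2×U and 2×W: area 12 ≤ 21, yield 2·9 + 2·8 = 34.
2×U, 1×E, and 2×W: area 19 ≤ 21, yield 2·9 + 1·7 + 2·8 = 41.
Best is 41.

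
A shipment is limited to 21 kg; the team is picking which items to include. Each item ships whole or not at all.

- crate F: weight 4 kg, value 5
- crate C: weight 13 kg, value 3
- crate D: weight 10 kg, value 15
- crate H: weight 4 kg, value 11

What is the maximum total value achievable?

Allowing fractional choices, the relaxed optimum would be about 31.7, but items are indivisible.
crate D + crate H: weight 10 + 4 = 14 ≤ 21, value 15 + 11 = 26.
crate F + crate D: weight 4 + 10 = 14 ≤ 21, value 5 + 15 = 20.
crate F + crate D + crate H: weight 4 + 10 + 4 = 18 ≤ 21, value 5 + 15 + 11 = 31.
Best is crate F, crate D, and crate H with total value 31.

31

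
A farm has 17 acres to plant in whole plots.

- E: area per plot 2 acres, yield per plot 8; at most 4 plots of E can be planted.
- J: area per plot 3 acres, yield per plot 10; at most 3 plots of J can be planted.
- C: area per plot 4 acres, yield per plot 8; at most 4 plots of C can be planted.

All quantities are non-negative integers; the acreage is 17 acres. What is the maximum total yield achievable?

62

E has the best ratio (8/2); taking only E gives at most 4×8 = 32 (stopped by the supply cap of 4).
Mixing does better — 4×E and 3×J: area 17 ≤ 17, yield 4·8 + 3·10 = 62.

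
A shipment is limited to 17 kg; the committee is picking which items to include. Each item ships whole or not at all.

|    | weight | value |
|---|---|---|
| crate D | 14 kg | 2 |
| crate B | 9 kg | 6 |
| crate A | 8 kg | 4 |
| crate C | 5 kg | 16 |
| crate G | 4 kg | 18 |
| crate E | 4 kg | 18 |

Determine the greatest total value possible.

52

Allowing fractional choices, the relaxed optimum would be about 54.7, but items are indivisible.
crate A + crate G + crate E: weight 8 + 4 + 4 = 16 ≤ 17, value 4 + 18 + 18 = 40.
crate B + crate G + crate E: weight 9 + 4 + 4 = 17 ≤ 17, value 6 + 18 + 18 = 42.
crate C + crate G + crate E: weight 5 + 4 + 4 = 13 ≤ 17, value 16 + 18 + 18 = 52.
Best is crate C, crate G, and crate E with total value 52.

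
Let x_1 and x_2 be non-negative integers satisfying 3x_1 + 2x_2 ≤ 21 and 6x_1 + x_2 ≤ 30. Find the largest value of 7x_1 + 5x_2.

52

(x_1,x_2)=(1,9): 3·1+2·9=21≤21, 6·1+1·9=15≤30, objective 52.
(x_1,x_2)=(0,10): 3·0+2·10=20≤21, 6·0+1·10=10≤30, objective 50.
(x_1,x_2)=(1,8): 3·1+2·8=19≤21, 6·1+1·8=14≤30, objective 47.
Maximum is 52 at (x_1,x_2)=(1,9).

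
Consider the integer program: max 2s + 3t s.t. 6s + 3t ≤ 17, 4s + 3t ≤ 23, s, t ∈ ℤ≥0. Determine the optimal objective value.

15

Relaxing integrality, the LP optimum is 17.00 at (s,t) = (0, 5.67), which is not an integer point.
(s,t)=(0,5): 6·0+3·5=15≤17, 4·0+3·5=15≤23, objective 15.
(s,t)=(0,4): 6·0+3·4=12≤17, 4·0+3·4=12≤23, objective 12.
No feasible integer point exceeds 15.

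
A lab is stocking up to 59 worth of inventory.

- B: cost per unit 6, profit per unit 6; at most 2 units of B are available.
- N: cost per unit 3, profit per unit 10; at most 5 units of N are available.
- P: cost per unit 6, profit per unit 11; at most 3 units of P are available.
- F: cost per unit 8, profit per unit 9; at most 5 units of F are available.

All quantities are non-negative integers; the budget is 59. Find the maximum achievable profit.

5×N, 3×P, and 3×F: cost 57 ≤ 59, profit 5·10 + 3·11 + 3·9 = 110.
5×N, 2×P, and 4×F: cost 59 ≤ 59, profit 5·10 + 2·11 + 4·9 = 108.
Best is 110.

110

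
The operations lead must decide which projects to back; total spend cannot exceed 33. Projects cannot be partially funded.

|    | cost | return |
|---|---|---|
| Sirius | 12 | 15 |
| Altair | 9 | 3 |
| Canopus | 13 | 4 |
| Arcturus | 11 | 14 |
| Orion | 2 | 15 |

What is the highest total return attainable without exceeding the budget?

Take Sirius, Arcturus, and Orion: cost 12 + 11 + 2 = 25 ≤ 33, return 15 + 14 + 15 = 44.
No other feasible combination does better.

44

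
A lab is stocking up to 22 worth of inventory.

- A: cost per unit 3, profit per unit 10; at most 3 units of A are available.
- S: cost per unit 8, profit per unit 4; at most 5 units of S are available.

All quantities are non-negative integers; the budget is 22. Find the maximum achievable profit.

34

A has the best ratio (10/3); taking only A gives at most 3×10 = 30 (stopped by the supply cap of 3).
Mixing does better — 3×A and 1×S: cost 17 ≤ 22, profit 3·10 + 1·4 = 34.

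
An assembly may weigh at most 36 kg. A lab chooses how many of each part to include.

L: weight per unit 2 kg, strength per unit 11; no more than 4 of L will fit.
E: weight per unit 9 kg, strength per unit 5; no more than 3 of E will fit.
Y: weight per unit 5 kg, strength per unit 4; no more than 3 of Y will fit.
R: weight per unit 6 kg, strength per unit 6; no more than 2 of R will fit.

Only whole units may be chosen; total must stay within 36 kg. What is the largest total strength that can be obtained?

4×L, 1×E, 1×Y, and 2×R: weight 34 ≤ 36, strength 4·11 + 1·5 + 1·4 + 2·6 = 65.
4×L, 3×Y, and 2×R: weight 35 ≤ 36, strength 4·11 + 3·4 + 2·6 = 68.
Best is 68.

68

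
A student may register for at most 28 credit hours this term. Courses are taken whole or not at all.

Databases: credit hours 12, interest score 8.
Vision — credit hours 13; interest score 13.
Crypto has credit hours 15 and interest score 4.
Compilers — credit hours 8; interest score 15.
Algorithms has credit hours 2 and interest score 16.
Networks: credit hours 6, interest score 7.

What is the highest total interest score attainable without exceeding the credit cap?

Vision + Compilers + Algorithms: credit hours 13 + 8 + 2 = 23 ≤ 28, interest score 13 + 15 + 16 = 44.
Databases + Compilers + Algorithms + Networks: credit hours 12 + 8 + 2 + 6 = 28 ≤ 28, interest score 8 + 15 + 16 + 7 = 46.
Databases + Compilers + Algorithms: credit hours 12 + 8 + 2 = 22 ≤ 28, interest score 8 + 15 + 16 = 39.
Best is Databases, Compilers, Algorithms, and Networks with total interest score 46.

46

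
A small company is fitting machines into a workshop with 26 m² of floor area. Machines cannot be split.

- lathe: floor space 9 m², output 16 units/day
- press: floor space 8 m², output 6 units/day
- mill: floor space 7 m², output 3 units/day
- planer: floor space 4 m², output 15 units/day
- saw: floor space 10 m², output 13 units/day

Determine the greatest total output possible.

Allowing fractional choices, the relaxed optimum would be about 46.2, but machines are indivisible.
lathe + planer + saw: floor space 9 + 4 + 10 = 23 ≤ 26, output 16 + 15 + 13 = 44.
lathe + press + planer: floor space 9 + 8 + 4 = 21 ≤ 26, output 16 + 6 + 15 = 37.
Best is lathe, planer, and saw with total output 44.

44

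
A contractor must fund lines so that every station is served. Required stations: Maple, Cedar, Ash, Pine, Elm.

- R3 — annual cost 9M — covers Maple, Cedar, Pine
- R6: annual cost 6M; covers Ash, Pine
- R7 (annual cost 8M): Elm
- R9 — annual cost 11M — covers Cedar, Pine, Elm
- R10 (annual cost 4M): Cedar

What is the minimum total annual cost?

23

This is an integer covering problem.
Choose R3, R6, and R7: together they cover Maple, Cedar, Ash, Pine, Elm — every station.
Total annual cost: 9 + 6 + 8 = 23.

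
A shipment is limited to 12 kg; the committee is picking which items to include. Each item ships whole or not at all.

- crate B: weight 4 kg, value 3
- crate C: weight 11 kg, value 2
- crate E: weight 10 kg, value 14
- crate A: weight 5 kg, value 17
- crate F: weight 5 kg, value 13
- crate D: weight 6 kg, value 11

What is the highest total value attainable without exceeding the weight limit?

This is a 0-1 knapsack instance.
crate A + crate D: weight 5 + 6 = 11 ≤ 12, value 17 + 11 = 28.
crate A + crate F: weight 5 + 5 = 10 ≤ 12, value 17 + 13 = 30.
Best is crate A and crate F with total value 30.

30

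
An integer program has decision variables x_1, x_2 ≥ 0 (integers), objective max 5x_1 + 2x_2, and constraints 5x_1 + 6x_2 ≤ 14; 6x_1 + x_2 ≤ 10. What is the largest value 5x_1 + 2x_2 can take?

7

Relaxing integrality, the LP optimum is 9.61 at (x_1,x_2) = (1.48, 1.1), which is not an integer point.
(x_1,x_2)=(1,1): 5·1+6·1=11≤14, 6·1+1·1=7≤10, objective 7.
(x_1,x_2)=(1,0): 5·1+6·0=5≤14, 6·1+1·0=6≤10, objective 5.
(x_1,x_2)=(0,2): 5·0+6·2=12≤14, 6·0+1·2=2≤10, objective 4.
(x_1,x_2)=(0,1): 5·0+6·1=6≤14, 6·0+1·1=1≤10, objective 2.
Maximum is 7 at (x_1,x_2)=(1,1).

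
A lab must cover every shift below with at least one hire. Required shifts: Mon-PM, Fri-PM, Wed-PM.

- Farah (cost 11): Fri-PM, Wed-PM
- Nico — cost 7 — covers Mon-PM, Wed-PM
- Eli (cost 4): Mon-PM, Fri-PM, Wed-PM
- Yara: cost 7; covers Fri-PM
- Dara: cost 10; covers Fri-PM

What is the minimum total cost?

Eli alone covers Mon-PM, Fri-PM, Wed-PM — every shift.
Total cost: 4.
No cover costs less than 4.

4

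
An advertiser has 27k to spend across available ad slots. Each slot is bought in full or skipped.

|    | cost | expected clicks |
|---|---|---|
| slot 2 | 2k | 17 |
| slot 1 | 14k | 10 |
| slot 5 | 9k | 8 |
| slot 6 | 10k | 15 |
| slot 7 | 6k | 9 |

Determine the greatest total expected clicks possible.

slot 2 + slot 5 + slot 6 + slot 7: cost 2 + 9 + 10 + 6 = 27 ≤ 27, expected clicks 17 + 8 + 15 + 9 = 49.
slot 2 + slot 1 + slot 6: cost 2 + 14 + 10 = 26 ≤ 27, expected clicks 17 + 10 + 15 = 42.
slot 2 + slot 6 + slot 7: cost 2 + 10 + 6 = 18 ≤ 27, expected clicks 17 + 15 + 9 = 41.
Best is slot 2, slot 5, slot 6, and slot 7 with total expected clicks 49.

49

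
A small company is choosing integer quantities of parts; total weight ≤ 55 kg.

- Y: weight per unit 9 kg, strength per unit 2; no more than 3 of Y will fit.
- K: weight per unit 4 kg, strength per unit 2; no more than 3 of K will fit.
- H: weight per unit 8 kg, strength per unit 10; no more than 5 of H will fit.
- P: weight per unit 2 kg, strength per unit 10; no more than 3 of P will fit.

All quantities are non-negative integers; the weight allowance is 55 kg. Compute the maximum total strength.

84

Take 2×K, 5×H, and 3×P: weight 54 ≤ 55, strength 2·2 + 5·10 + 3·10 = 84.
P has the best ratio (10/2) and is taken to its limit of 3; remaining capacity is filled optimally with the others.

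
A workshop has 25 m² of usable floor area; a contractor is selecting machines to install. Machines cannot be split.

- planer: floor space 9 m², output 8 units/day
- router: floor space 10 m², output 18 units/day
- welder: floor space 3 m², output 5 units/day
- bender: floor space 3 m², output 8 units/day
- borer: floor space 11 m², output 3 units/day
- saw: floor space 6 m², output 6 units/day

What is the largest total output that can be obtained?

39

Allowing fractional choices, the relaxed optimum would be about 39.7, but machines are indivisible.
planer + router + bender: floor space 9 + 10 + 3 = 22 ≤ 25, output 8 + 18 + 8 = 34.
router + welder + bender + saw: floor space 10 + 3 + 3 + 6 = 22 ≤ 25, output 18 + 5 + 8 + 6 = 37.
planer + router + welder + bender: floor space 9 + 10 + 3 + 3 = 25 ≤ 25, output 8 + 18 + 5 + 8 = 39.
Best is planer, router, welder, and bender with total output 39.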